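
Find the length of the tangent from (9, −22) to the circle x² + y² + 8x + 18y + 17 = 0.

Centre (−4, −9), r² = 80. |PO|² = (13)² + (−13)² = 338.
The tangent meets the radius at right angles, so tangent² = |PO|² − r² = 338 − 80 = 258.

√258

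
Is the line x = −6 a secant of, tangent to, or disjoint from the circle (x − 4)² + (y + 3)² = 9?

disjoint

Centre (4, −3), r² = 9. Distance² from centre to line = (10)² = 100.
Since d² > r², the line lies outside the circle.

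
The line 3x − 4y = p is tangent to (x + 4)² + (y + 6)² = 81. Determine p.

The line touches the circle iff its distance from (−4, −6) is 9:
|3·(−4) − 4·(−6) − p| / √25 = 9
|p − (12)| = 9·5, so p = 57 or p = −33.

p = −33 or p = 57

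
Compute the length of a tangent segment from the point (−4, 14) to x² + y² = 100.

4√7

With centre O = (0, 0), |OP|² = 212 and r² = 100.
By the tangent–radius right angle, tangent length = √(|PO|² − r²) = √112 = 4√7.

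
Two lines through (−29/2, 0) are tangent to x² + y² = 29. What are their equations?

2x + 5y = −29 and 2x − 5y = −29

Let a tangent through (−29/2, 0) have slope m. Its distance from (0, 0) must equal √29:
[m·(29/2) − (0)]² = 29(m² + 1)
25m² − 4 = 0, so m = −2/5 or m = 2/5.
With m = −2/5: 2x + 5y = −29. With m = 2/5: 2x − 5y = −29.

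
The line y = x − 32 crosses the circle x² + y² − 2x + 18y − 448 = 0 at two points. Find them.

Substitute y = x − 32:
2x² − 48x = 0  ⟹  x² − 24x = 0
x = 24 or x = 0, giving (24, −8) and (0, −32).

(0, −32) and (24, −8)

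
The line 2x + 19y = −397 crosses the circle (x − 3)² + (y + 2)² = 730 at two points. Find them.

(−18, −19) and (20, −23)

Express y = (−397 − 2x)/19 and substitute into the circle:
365x² − 730x − 131400 = 0  ⟹  x² − 2x − 360 = 0
x = 20 or x = −18, giving (20, −23) and (−18, −19).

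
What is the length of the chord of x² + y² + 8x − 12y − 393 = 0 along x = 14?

22

The line gives x = 14. Substituting into the circle:
y² − 12y − 85 = 0
y = 17 or y = −5, giving (14, 17) and (14, −5).
Chord length = distance between (14, 17) and (14, −5) = √484 = 22.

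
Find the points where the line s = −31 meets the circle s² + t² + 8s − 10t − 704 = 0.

(−31, 1) and (−31, 9)

The line gives s = −31. Substituting into the circle:
t² − 10t + 9 = 0
t = 9 or t = 1, giving (−31, 9) and (−31, 1).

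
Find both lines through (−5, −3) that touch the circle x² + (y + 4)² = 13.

3x + 2y = −21 and 2x − 3y = −1

Write the tangent as mx − y + (−3 − m·(−5)) = 0 and set its distance from the centre to √13:
[m·(5) − (−1)]² = 13(m² + 1)
6m² + 5m − 6 = 0, so m = −3/2 or m = 2/3.
Through (−5, −3) these give 3x + 2y = −21 and 2x − 3y = −1.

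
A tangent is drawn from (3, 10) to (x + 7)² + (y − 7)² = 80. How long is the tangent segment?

√29

The centre is (−7, 7) and r = 4√5. The square of the distance from P to the centre is 100 + 9 = 109.
The tangent meets the radius at right angles, so tangent² = |PO|² − r² = 109 − 80 = 29.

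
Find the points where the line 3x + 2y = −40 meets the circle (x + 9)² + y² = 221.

From the line, y = (−40 − 3x)/2. Substituting:
13x² + 312x + 1040 = 0  ⟹  x² + 24x + 80 = 0
x = −4 or x = −20, giving (−4, −14) and (−20, 10).

(−20, 10) and (−4, −14)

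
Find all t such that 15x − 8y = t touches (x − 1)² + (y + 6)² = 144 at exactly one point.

t = −141 or t = 267

The line touches the circle iff its distance from (1, −6) is 12:
|15·1 − 8·(−6) − t| / √289 = 12
|t − (63)| = 12·17, so t = 267 or t = −141.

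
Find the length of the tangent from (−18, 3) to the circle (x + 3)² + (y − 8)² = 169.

The centre is (−3, 8) and r = 13. The square of the distance from P to the centre is 225 + 25 = 250.
The tangent meets the radius at right angles, so tangent² = |PO|² − r² = 250 − 169 = 81.

9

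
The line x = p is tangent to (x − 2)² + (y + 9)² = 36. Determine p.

p = −4 or p = 8

The line touches the circle iff its distance from (2, −9) is 6:
|1·2 + 0·(−9) − p| / √1 = 6
|p − (2)| = 6, so p = 8 or p = −4.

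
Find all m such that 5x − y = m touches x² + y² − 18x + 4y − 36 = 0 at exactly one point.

For a tangent, require d(centre, line) = r = 11.
|5·9 − 1·(−2) − m| / √26 = 11
|m − (47)| = 11√26.

m = 47 ± 11√26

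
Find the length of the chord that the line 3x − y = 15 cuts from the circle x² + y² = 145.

Express y = 3x − 15 and substitute into the circle:
10x² − 90x + 80 = 0  ⟹  x² − 9x + 8 = 0
x = 8 or x = 1, giving (8, 9) and (1, −12).
|(8, 9) − (1, −12)| = √((7)² + (21)²) = 7√10.

7√10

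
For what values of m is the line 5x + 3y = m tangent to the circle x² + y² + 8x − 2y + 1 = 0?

Tangency holds when the distance from the centre (−4, 1) to the line equals the radius 4:
|5·(−4) + 3·1 − m| / √34 = 4
|m − (−17)| = 4√34.

m = −17 ± 4√34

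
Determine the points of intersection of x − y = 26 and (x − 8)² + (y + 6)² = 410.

Substitute y = x − 26:
2x² − 56x + 54 = 0  ⟹  x² − 28x + 27 = 0
x = 27 or x = 1, giving (27, 1) and (1, −25).

(1, −25) and (27, 1)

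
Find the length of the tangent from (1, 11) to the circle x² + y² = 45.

√77

The centre is (0, 0) and r = 3√5. The square of the distance from P to the centre is 1 + 121 = 122.
Power of the point: PT² = |PO|² − r² = 77, so PT = √77.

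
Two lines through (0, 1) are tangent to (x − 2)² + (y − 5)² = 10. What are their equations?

3x + y = 1 and x − 3y = −3

Write the tangent as mx − y + (1 − m·(0)) = 0 and set its distance from the centre to √10:
(2m − (4))² = 10(m² + 1)
3m² + 8m − 3 = 0, so m = −3 or m = 1/3.
With m = −3: 3x + y = 1. With m = 1/3: x − 3y = −3.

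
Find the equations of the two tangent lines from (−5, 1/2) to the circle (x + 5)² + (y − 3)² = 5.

x − 2y = −6 and x + 2y = −4

Let a tangent through (−5, 1/2) have slope m. Its distance from (−5, 3) must equal √5:
(0m − (5/2))² = 5(m² + 1)
4m² − 1 = 0, so m = 1/2 or m = −1/2.
With m = 1/2: x − 2y = −6. With m = −1/2: x + 2y = −4.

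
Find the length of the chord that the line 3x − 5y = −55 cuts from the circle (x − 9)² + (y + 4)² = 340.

2√34

Express y = (55 + 3x)/5 and substitute into the circle:
34x² − 850 = 0  ⟹  x² − 25 = 0
x = 5 or x = −5, giving (5, 14) and (−5, 8).
|(5, 14) − (−5, 8)| = √((10)² + (6)²) = 2√34.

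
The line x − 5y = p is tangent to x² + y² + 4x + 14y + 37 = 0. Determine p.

p = 33 ± 4√26

For a tangent, require d(centre, line) = r = 4.
|1·(−2) − 5·(−7) − p| / √26 = 4
|p − (33)| = 4√26.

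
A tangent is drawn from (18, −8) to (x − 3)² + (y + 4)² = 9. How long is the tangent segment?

Centre (3, −4), r² = 9. |PO|² = (15)² + (−4)² = 241.
The tangent meets the radius at right angles, so tangent² = |PO|² − r² = 241 − 9 = 232.

2√58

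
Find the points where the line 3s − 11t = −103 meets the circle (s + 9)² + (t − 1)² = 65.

(−16, 5) and (−5, 8)

Express t = (103 + 3s)/11 and substitute into the circle:
130s² + 2730s + 10400 = 0  ⟹  s² + 21s + 80 = 0
s = −5 or s = −16, giving (−5, 8) and (−16, 5).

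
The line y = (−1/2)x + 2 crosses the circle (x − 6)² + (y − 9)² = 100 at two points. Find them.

From the line, y = (4 − x)/2. Substituting:
5x² − 20x − 60 = 0  ⟹  x² − 4x − 12 = 0
x = 6 or x = −2, giving (6, −1) and (−2, 3).

(−2, 3) and (6, −1)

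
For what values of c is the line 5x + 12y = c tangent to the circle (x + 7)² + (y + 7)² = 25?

c = −184 or c = −54

For a tangent, require d(centre, line) = r = 5.
|5·(−7) + 12·(−7) − c| / √169 = 5
|c − (−119)| = 5·13, so c = −54 or c = −184.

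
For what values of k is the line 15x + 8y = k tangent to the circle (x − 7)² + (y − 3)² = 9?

k = 78 or k = 180

For a tangent, require d(centre, line) = r = 3.
|15·7 + 8·3 − k| / √289 = 3
|k − (129)| = 3·17, so k = 180 or k = 78.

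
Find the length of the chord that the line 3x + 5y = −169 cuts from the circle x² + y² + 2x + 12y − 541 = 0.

2√34

Centre (−1, −6), r² = 578. Perpendicular distance d from centre to line = |136| / √34 = 136/√34.
Chord = 2√(r² − d²) = 2·√(34) = 2√34.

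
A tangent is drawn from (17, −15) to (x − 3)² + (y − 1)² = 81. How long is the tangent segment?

√371

With centre O = (3, 1), |OP|² = 452 and r² = 81.
By the tangent–radius right angle, tangent length = √(|PO|² − r²) = √371.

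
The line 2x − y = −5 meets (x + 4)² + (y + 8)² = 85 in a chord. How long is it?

8√5

Centre (−4, −8), r² = 85. Perpendicular distance d from centre to line = |5| / √5 = 5/√5.
Half the chord is √(r² − d²) = √(80), so the full chord is 8√5.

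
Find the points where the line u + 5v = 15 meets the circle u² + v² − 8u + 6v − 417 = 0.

Substitute v = (15 − u)/5:
26u² − 260u − 9750 = 0  ⟹  u² − 10u − 375 = 0
u = 25 or u = −15, giving (25, −2) and (−15, 6).

(−15, 6) and (25, −2)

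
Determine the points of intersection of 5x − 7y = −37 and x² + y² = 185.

(−13, −4) and (8, 11)

Express y = (37 + 5x)/7 and substitute into the circle:
74x² + 370x − 7696 = 0  ⟹  x² + 5x − 104 = 0
x = 8 or x = −13, giving (8, 11) and (−13, −4).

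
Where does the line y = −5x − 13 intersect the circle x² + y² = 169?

Substitute y = −5x − 13:
26x² + 130x = 0  ⟹  x² + 5x = 0
x = 0 or x = −5, giving (0, −13) and (−5, 12).

(−5, 12) and (0, −13)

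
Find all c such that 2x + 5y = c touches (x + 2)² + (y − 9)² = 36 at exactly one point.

c = 41 ± 6√29

The line touches the circle iff its distance from (−2, 9) is 6:
|2·(−2) + 5·9 − c| / √29 = 6
|c − (41)| = 6√29.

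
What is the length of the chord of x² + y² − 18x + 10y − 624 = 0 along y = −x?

Centre (9, −5), r² = 730. Perpendicular distance d from centre to line = |4| / √2 = 4/√2.
Half the chord is √(r² − d²) = √(722), so the full chord is 38√2.

38√2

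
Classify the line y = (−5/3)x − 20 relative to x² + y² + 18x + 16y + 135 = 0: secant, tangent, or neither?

secant

Substituting the line into the circle gives 34x² + 522x + 1935 = 0.
Discriminant = (522)² − 4·34·(1935) = 9324 > 0.
Two real roots: the line is a secant.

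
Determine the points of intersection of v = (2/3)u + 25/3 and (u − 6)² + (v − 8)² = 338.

(−11, 1) and (19, 21)

From the line, v = (25 + 2u)/3. Substituting:
13u² − 104u − 2717 = 0  ⟹  u² − 8u − 209 = 0
u = 19 or u = −11, giving (19, 21) and (−11, 1).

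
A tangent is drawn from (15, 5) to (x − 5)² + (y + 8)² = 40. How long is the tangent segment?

Centre (5, −8), r² = 40. |PO|² = (10)² + (13)² = 269.
The tangent meets the radius at right angles, so tangent² = |PO|² − r² = 269 − 40 = 229.

√229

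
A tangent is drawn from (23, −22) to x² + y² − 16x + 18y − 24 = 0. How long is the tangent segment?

15

The centre is (8, −9) and r = 13. The square of the distance from P to the centre is 225 + 169 = 394.
The tangent meets the radius at right angles, so tangent² = |PO|² − r² = 394 − 169 = 225.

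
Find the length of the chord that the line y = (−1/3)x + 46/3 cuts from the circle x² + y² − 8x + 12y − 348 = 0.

The distance from (4, −6) to the line is 60/√10, and r² = 400.
Chord = 2√(r² − d²) = 2·√(40) = 4√10.

4√10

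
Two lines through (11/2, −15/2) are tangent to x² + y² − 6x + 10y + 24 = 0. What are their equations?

3x − y = 24 and x − 3y = 28

Let a tangent through (11/2, −15/2) have slope m. Its distance from (3, −5) must equal √10:
[m·(−5/2) − (5/2)]² = 10(m² + 1)
3m² − 10m + 3 = 0, so m = 3 or m = 1/3.
With m = 3: 3x − y = 24. With m = 1/3: x − 3y = 28.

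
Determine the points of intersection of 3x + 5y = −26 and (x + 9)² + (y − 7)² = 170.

Substitute y = (−26 − 3x)/5:
34x² + 816x + 1496 = 0  ⟹  x² + 24x + 44 = 0
x = −2 or x = −22, giving (−2, −4) and (−22, 8).

(−22, 8) and (−2, −4)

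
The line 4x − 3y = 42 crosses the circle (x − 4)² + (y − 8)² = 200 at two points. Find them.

(6, −6) and (18, 10)

Express y = (−42 + 4x)/3 and substitute into the circle:
25x² − 600x + 2700 = 0  ⟹  x² − 24x + 108 = 0
x = 18 or x = 6, giving (18, 10) and (6, −6).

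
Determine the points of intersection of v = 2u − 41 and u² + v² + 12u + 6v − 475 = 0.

(12, −17) and (16, −9)

From the line, v = 2u − 41. Substituting:
5u² − 140u + 960 = 0  ⟹  u² − 28u + 192 = 0
u = 16 or u = 12, giving (16, −9) and (12, −17).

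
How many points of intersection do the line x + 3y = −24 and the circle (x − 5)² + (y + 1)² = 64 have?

d² = (1·5 + 3·(−1) − (−24))²/10 = 338/5; r² = 64.
Since d² > r², the line lies outside the circle.

0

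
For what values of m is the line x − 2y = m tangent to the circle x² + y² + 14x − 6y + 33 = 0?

Tangency holds when the distance from the centre (−7, 3) to the line equals the radius 5:
|1·(−7) − 2·3 − m| / √5 = 5
|m − (−13)| = 5√5.

m = −13 ± 5√5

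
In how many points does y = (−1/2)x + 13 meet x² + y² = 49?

0

Centre (0, 0), r² = 49. Distance² from centre to line = (−26)²/5 = 676/5.
Since d² > r², the line lies outside the circle.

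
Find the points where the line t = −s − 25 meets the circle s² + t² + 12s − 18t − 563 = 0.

From the line, t = −s − 25. Substituting:
2s² + 80s + 512 = 0  ⟹  s² + 40s + 256 = 0
s = −8 or s = −32, giving (−8, −17) and (−32, 7).

(−32, 7) and (−8, −17)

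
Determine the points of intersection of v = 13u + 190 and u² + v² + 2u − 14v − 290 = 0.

(−15, −5) and (−13, 21)

From the line, v = 13u + 190. Substituting:
170u² + 4760u + 33150 = 0  ⟹  u² + 28u + 195 = 0
u = −13 or u = −15, giving (−13, 21) and (−15, −5).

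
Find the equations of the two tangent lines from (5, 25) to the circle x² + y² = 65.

8x + y = 65 and 7x − 4y = −65

Let a tangent through (5, 25) have slope m. Its distance from (0, 0) must equal √65:
[m·(−5) − (−25)]² = 65(m² + 1)
4m² + 25m − 56 = 0, so m = −8 or m = 7/4.
With m = −8: 8x + y = 65. With m = 7/4: 7x − 4y = −65.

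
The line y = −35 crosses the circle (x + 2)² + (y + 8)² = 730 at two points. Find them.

Express y = −35 and substitute into the circle:
x² + 4x + 3 = 0
x = −1 or x = −3, giving (−1, −35) and (−3, −35).

(−3, −35) and (−1, −35)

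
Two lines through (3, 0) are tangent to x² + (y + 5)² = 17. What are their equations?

4x + y = 12 and x − 4y = 3

A line y − (0) = m(x − (3)) is tangent when its distance from (0, −5) is √17:
(−3m − (−5))² = 17(m² + 1)
4m² + 15m − 4 = 0, so m = −4 or m = 1/4.
With m = −4: 4x + y = 12. With m = 1/4: x − 4y = 3.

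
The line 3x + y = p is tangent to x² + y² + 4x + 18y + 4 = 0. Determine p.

p = −15 ± 9√10

Tangency holds when the distance from the centre (−2, −9) to the line equals the radius 9:
|3·(−2) + 1·(−9) − p| / √10 = 9
|p − (−15)| = 9√10.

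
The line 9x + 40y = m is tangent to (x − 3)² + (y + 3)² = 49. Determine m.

m = −380 or m = 194

Tangency holds when the distance from the centre (3, −3) to the line equals the radius 7:
|9·3 + 40·(−3) − m| / √1681 = 7
|m − (−93)| = 7·41, so m = 194 or m = −380.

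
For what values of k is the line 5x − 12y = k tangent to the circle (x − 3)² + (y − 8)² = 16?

Tangency holds when the distance from the centre (3, 8) to the line equals the radius 4:
|5·3 − 12·8 − k| / √169 = 4
|k − (−81)| = 4·13, so k = −29 or k = −133.

k = −133 or k = −29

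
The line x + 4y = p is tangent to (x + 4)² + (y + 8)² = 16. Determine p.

p = −36 ± 4√17

The line touches the circle iff its distance from (−4, −8) is 4:
|1·(−4) + 4·(−8) − p| / √17 = 4
|p − (−36)| = 4√17.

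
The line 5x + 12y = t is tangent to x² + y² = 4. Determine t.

t = −26 or t = 26

The line touches the circle iff its distance from (0, 0) is 2:
|5·0 + 12·0 − t| / √169 = 2
|t| = 2·13, so t = 26 or t = −26.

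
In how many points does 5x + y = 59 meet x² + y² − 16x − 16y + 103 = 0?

2

Substituting the line into the circle gives 26x² − 526x + 2640 = 0.
Δ = 276676 − 274560 = 2116.
Two real roots: the line is a secant.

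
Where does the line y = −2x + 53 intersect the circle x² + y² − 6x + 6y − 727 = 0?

(16, 21) and (30, −7)

Express y = −2x + 53 and substitute into the circle:
5x² − 230x + 2400 = 0  ⟹  x² − 46x + 480 = 0
x = 30 or x = 16, giving (30, −7) and (16, 21).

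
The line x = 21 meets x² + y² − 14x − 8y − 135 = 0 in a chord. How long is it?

4

Centre (7, 4), r² = 200. Perpendicular distance d from centre to line = |−14| / √1 = 14.
Half the chord is √(r² − d²) = √(4), so the full chord is 4.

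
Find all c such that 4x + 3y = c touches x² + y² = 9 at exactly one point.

c = −15 or c = 15

The line touches the circle iff its distance from (0, 0) is 3:
|4·0 + 3·0 − c| / √25 = 3
|c| = 3·5, so c = 15 or c = −15.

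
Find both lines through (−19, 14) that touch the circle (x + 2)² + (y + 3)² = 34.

Write the tangent as mx − y + (14 − m·(−19)) = 0 and set its distance from the centre to √34:
[m·(17) − (−17)]² = 34(m² + 1)
15m² + 34m + 15 = 0, so m = −5/3 or m = −3/5.
Through (−19, 14) these give 5x + 3y = −53 and 3x + 5y = 13.

5x + 3y = −53 and 3x + 5y = 13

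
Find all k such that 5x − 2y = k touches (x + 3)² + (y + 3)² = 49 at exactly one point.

k = −9 ± 7√29

The line touches the circle iff its distance from (−3, −3) is 7:
|5·(−3) − 2·(−3) − k| / √29 = 7
|k − (−9)| = 7√29.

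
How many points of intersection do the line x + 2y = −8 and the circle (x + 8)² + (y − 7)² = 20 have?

Substituting the line into the circle gives 5x² + 108x + 660 = 0.
Δ = 11664 − 13200 = −1536.
No real roots: the line does not meet the circle.

0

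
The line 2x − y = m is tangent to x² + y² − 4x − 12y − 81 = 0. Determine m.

For a tangent, require d(centre, line) = r = 11.
|2·2 − 1·6 − m| / √5 = 11
|m − (−2)| = 11√5.

m = −2 ± 11√5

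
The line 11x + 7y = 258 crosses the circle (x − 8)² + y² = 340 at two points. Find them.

(12, 18) and (26, −4)

Substitute y = (258 − 11x)/7:
170x² − 6460x + 53040 = 0  ⟹  x² − 38x + 312 = 0
x = 26 or x = 12, giving (26, −4) and (12, 18).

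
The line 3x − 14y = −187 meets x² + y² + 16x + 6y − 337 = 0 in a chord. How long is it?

Centre (−8, −3), r² = 410. Perpendicular distance d from centre to line = |205| / √205 = 205/√205.
Half the chord is √(r² − d²) = √(205), so the full chord is 2√205.

2√205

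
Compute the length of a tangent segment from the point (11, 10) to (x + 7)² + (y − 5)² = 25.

The centre is (−7, 5) and r = 5. The square of the distance from P to the centre is 324 + 25 = 349.
Power of the point: PT² = |PO|² − r² = 324, so PT = 18.

18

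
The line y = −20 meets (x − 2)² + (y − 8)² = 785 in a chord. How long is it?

2

Centre (2, 8), r² = 785. Perpendicular distance d from centre to line = |28| / √1 = 28.
Chord = 2√(r² − d²) = 2·√(1) = 2.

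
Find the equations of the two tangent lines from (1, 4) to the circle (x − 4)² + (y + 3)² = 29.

A line y − (4) = m(x − (1)) is tangent when its distance from (4, −3) is √29:
[m·(3) − (−7)]² = 29(m² + 1)
10m² − 21m − 10 = 0, so m = 5/2 or m = −2/5.
Through (1, 4) these give 5x − 2y = −3 and 2x + 5y = 22.

5x − 2y = −3 and 2x + 5y = 22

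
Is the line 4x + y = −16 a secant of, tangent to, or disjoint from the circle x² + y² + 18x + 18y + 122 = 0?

Substituting the line into the circle gives 17x² + 74x + 90 = 0.
Δ = 5476 − 6120 = −644.
No real roots: the line does not meet the circle.

disjoint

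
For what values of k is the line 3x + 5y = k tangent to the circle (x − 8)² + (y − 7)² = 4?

The line touches the circle iff its distance from (8, 7) is 2:
|3·8 + 5·7 − k| / √34 = 2
|k − (59)| = 2√34.

k = 59 ± 2√34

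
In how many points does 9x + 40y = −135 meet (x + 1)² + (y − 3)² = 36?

Substituting the line into the circle gives 1681x² + 7790x + 9025 = 0.
Discriminant = (7790)² − 4·1681·(9025) = 0.
A repeated root: the line is tangent.

1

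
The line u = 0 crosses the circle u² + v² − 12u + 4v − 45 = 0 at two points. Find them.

(0, −9) and (0, 5)

The line gives u = 0. Substituting into the circle:
v² + 4v − 45 = 0
v = 5 or v = −9, giving (0, 5) and (0, −9).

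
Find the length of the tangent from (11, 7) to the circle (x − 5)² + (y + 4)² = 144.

√13

The centre is (5, −4) and r = 12. The square of the distance from P to the centre is 36 + 121 = 157.
Power of the point: PT² = |PO|² − r² = 13, so PT = √13.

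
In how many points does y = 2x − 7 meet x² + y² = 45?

2

Substituting the line into the circle gives 5x² − 28x + 4 = 0.
Δ = 784 − 80 = 704.
Two real roots: the line is a secant.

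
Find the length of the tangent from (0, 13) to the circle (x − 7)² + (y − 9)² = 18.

The centre is (7, 9) and r = 3√2. The square of the distance from P to the centre is 49 + 16 = 65.
By the tangent–radius right angle, tangent length = √(|PO|² − r²) = √47.

√47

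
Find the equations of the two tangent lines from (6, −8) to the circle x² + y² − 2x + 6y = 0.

x + 3y = −18 and 3x + y = 10

A line y − (−8) = m(x − (6)) is tangent when its distance from (1, −3) is √10:
[m·(−5) − (5)]² = 10(m² + 1)
3m² + 10m + 3 = 0, so m = −1/3 or m = −3.
With m = −1/3: x + 3y = −18. With m = −3: 3x + y = 10.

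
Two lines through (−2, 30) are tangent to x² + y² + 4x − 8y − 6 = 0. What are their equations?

5x − y = −40 and 5x + y = 20

Write the tangent as mx − y + (30 − m·(−2)) = 0 and set its distance from the centre to √26:
[m·(0) − (−26)]² = 26(m² + 1)
m² − 25 = 0, so m = 5 or m = −5.
With m = 5: 5x − y = −40. With m = −5: 5x + y = 20.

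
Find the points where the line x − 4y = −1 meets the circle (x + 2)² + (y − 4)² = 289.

(−17, −4) and (15, 4)

Express y = (1 + x)/4 and substitute into the circle:
17x² + 34x − 4335 = 0  ⟹  x² + 2x − 255 = 0
x = 15 or x = −17, giving (15, 4) and (−17, −4).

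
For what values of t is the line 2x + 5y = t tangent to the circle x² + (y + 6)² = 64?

The line touches the circle iff its distance from (0, −6) is 8:
|2·0 + 5·(−6) − t| / √29 = 8
|t − (−30)| = 8√29.

t = −30 ± 8√29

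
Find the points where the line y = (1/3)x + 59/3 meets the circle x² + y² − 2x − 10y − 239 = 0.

(−11, 16) and (4, 21)

Substitute y = (59 + x)/3:
10x² + 70x − 440 = 0  ⟹  x² + 7x − 44 = 0
x = 4 or x = −11, giving (4, 21) and (−11, 16).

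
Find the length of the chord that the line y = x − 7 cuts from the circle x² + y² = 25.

√2

Centre (0, 0), r² = 25. Perpendicular distance d from centre to line = |−7| / √2 = 7/√2.
Half the chord is √(r² − d²) = √(1/2), so the full chord is √2.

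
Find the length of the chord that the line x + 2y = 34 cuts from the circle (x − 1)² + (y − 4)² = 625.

Express y = (34 − x)/2 and substitute into the circle:
5x² − 60x − 1820 = 0  ⟹  x² − 12x − 364 = 0
x = 26 or x = −14, giving (26, 4) and (−14, 24).
|(26, 4) − (−14, 24)| = √((40)² + (−20)²) = 20√5.

20√5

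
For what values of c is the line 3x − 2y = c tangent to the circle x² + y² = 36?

c = ±6√13

The line touches the circle iff its distance from (0, 0) is 6:
|3·0 − 2·0 − c| / √13 = 6
|c| = 6√13.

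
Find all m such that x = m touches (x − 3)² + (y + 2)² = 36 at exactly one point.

m = −3 or m = 9

The line touches the circle iff its distance from (3, −2) is 6:
|1·3 + 0·(−2) − m| / √1 = 6
|m − (3)| = 6, so m = 9 or m = −3.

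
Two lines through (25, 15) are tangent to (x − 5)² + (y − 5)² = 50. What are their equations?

x − 7y = −80 and x − y = 10

Write the tangent as mx − y + (15 − m·(25)) = 0 and set its distance from the centre to 5√2:
(−20m − (−10))² = 50(m² + 1)
7m² − 8m + 1 = 0, so m = 1/7 or m = 1.
Through (25, 15) these give x − 7y = −80 and x − y = 10.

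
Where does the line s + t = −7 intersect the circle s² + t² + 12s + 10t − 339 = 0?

(−18, 11) and (10, −17)

Express t = −s − 7 and substitute into the circle:
2s² + 16s − 360 = 0  ⟹  s² + 8s − 180 = 0
s = 10 or s = −18, giving (10, −17) and (−18, 11).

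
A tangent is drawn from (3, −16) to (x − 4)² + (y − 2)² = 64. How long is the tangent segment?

3√29

The centre is (4, 2) and r = 8. The square of the distance from P to the centre is 1 + 324 = 325.
Power of the point: PT² = |PO|² − r² = 261, so PT = 3√29.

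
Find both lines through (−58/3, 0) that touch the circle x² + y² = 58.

3x + 7y = −58 and 3x − 7y = −58

Let a tangent through (−58/3, 0) have slope m. Its distance from (0, 0) must equal √58:
[m·(58/3) − (0)]² = 58(m² + 1)
49m² − 9 = 0, so m = −3/7 or m = 3/7.
Through (−58/3, 0) these give 3x + 7y = −58 and 3x − 7y = −58.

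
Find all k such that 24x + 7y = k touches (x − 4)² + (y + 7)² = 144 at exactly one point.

The line touches the circle iff its distance from (4, −7) is 12:
|24·4 + 7·(−7) − k| / √625 = 12
|k − (47)| = 12·25, so k = 347 or k = −253.

k = −253 or k = 347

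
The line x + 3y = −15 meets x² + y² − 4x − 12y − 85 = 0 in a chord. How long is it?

√10

The distance from (2, 6) to the line is 35/√10, and r² = 125.
Chord = 2√(r² − d²) = 2·√(5/2) = √10.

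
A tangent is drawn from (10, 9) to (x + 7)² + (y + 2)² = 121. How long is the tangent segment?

With centre O = (−7, −2), |OP|² = 410 and r² = 121.
Power of the point: PT² = |PO|² − r² = 289, so PT = 17.

17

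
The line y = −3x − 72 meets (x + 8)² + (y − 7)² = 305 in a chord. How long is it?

Express y = −3x − 72 and substitute into the circle:
10x² + 490x + 6000 = 0  ⟹  x² + 49x + 600 = 0
x = −24 or x = −25, giving (−24, 0) and (−25, 3).
Chord length = distance between (−24, 0) and (−25, 3) = √10 = √10.

√10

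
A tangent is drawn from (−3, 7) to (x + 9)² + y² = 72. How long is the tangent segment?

The centre is (−9, 0) and r = 6√2. The square of the distance from P to the centre is 36 + 49 = 85.
The tangent meets the radius at right angles, so tangent² = |PO|² − r² = 85 − 72 = 13.

√13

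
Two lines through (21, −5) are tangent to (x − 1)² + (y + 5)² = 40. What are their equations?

x + 3y = 6 and x − 3y = 36

A line y − (−5) = m(x − (21)) is tangent when its distance from (1, −5) is 2√10:
(−20m − (0))² = 40(m² + 1)
9m² − 1 = 0, so m = −1/3 or m = 1/3.
Through (21, −5) these give x + 3y = 6 and x − 3y = 36.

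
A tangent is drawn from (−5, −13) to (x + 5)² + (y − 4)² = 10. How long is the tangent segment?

Centre (−5, 4), r² = 10. |PO|² = (0)² + (−17)² = 289.
By the tangent–radius right angle, tangent length = √(|PO|² − r²) = √279 = 3√31.

3√31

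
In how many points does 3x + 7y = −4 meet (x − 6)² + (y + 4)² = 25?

Substituting the line into the circle gives 58x² − 732x + 1115 = 0.
Discriminant = (−732)² − 4·58·(1115) = 277144 > 0.
Two real roots: the line is a secant.

2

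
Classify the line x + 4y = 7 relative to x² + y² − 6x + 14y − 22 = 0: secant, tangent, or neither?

Substituting the line into the circle gives 17x² − 166x + 89 = 0.
Discriminant = (−166)² − 4·17·(89) = 21504 > 0.
Two real roots: the line is a secant.

secant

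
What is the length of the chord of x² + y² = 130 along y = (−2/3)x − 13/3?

Express y = (−13 − 2x)/3 and substitute into the circle:
13x² + 52x − 1001 = 0  ⟹  x² + 4x − 77 = 0
x = 7 or x = −11, giving (7, −9) and (−11, 3).
|(7, −9) − (−11, 3)| = √((18)² + (−12)²) = 6√13.

6√13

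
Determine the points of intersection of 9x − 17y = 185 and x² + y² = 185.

(−4, −13) and (13, −4)

Substitute y = (−185 + 9x)/17:
370x² − 3330x − 19240 = 0  ⟹  x² − 9x − 52 = 0
x = 13 or x = −4, giving (13, −4) and (−4, −13).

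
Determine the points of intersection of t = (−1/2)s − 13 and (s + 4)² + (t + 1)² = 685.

(−30, 2) and (14, −20)

Substitute t = (−26 − s)/2:
5s² + 80s − 2100 = 0  ⟹  s² + 16s − 420 = 0
s = 14 or s = −30, giving (14, −20) and (−30, 2).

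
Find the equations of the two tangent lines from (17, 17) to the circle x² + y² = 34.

3x − 5y = −34 and 5x − 3y = 34

Write the tangent as mx − y + (17 − m·(17)) = 0 and set its distance from the centre to √34:
[m·(−17) − (−17)]² = 34(m² + 1)
15m² − 34m + 15 = 0, so m = 3/5 or m = 5/3.
Through (17, 17) these give 3x − 5y = −34 and 5x − 3y = 34.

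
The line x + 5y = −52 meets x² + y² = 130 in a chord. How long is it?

Centre (0, 0), r² = 130. Perpendicular distance d from centre to line = |52| / √26 = 52/√26.
Half the chord is √(r² − d²) = √(26), so the full chord is 2√26.

2√26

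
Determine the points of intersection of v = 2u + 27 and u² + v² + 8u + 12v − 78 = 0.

(−15, −3) and (−13, 1)

Substitute v = 2u + 27:
5u² + 140u + 975 = 0  ⟹  u² + 28u + 195 = 0
u = −13 or u = −15, giving (−13, 1) and (−15, −3).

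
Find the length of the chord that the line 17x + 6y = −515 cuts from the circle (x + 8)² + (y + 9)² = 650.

10√13

Substitute y = (−515 − 17x)/6:
325x² + 16250x + 191425 = 0  ⟹  x² + 50x + 589 = 0
x = −19 or x = −31, giving (−19, −32) and (−31, 2).
Chord length = distance between (−19, −32) and (−31, 2) = √1300 = 10√13.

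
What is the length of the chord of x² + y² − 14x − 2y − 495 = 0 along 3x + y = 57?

13√10

Centre (7, 1), r² = 545. Perpendicular distance d from centre to line = |−35| / √10 = 35/√10.
Chord = 2√(r² − d²) = 2·√(845/2) = 13√10.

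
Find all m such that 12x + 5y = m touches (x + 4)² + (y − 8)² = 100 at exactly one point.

Tangency holds when the distance from the centre (−4, 8) to the line equals the radius 10:
|12·(−4) + 5·8 − m| / √169 = 10
|m − (−8)| = 10·13, so m = 122 or m = −138.

m = −138 or m = 122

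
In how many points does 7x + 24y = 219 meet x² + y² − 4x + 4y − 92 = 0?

Substituting the line into the circle gives 625x² − 6042x + 15993 = 0.
Δ = 36505764 − 39982500 = −3476736.
No real roots: the line does not meet the circle.

0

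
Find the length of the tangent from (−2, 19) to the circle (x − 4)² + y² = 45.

Centre (4, 0), r² = 45. |PO|² = (−6)² + (19)² = 397.
By the tangent–radius right angle, tangent length = √(|PO|² − r²) = √352 = 4√22.

4√22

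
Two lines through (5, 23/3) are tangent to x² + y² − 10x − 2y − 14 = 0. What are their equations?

x − 3y = −18 and x + 3y = 28

A line y − (23/3) = m(x − (5)) is tangent when its distance from (5, 1) is 2√10:
[m·(0) − (−20/3)]² = 40(m² + 1)
9m² − 1 = 0, so m = 1/3 or m = −1/3.
With m = 1/3: x − 3y = −18. With m = −1/3: x + 3y = 28.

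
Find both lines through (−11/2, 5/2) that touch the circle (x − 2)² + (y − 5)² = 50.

Let a tangent through (−11/2, 5/2) have slope m. Its distance from (2, 5) must equal 5√2:
[m·(15/2) − (5/2)]² = 50(m² + 1)
m² − 6m − 7 = 0, so m = −1 or m = 7.
Through (−11/2, 5/2) these give x + y = −3 and 7x − y = −41.

x + y = −3 and 7x − y = −41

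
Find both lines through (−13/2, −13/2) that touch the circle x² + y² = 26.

x − 5y = 26 and 5x − y = −26

Let a tangent through (−13/2, −13/2) have slope m. Its distance from (0, 0) must equal √26:
[m·(13/2) − (13/2)]² = 26(m² + 1)
5m² − 26m + 5 = 0, so m = 1/5 or m = 5.
With m = 1/5: x − 5y = 26. With m = 5: 5x − y = −26.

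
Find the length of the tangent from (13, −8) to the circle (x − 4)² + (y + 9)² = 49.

Centre (4, −9), r² = 49. |PO|² = (9)² + (1)² = 82.
By the tangent–radius right angle, tangent length = √(|PO|² − r²) = √33.

√33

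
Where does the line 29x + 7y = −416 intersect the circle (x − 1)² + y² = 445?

(−17, 11) and (−10, −18)

Express y = (−416 − 29x)/7 and substitute into the circle:
890x² + 24030x + 151300 = 0  ⟹  x² + 27x + 170 = 0
x = −10 or x = −17, giving (−10, −18) and (−17, 11).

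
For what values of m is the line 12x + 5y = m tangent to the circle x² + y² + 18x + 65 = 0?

m = −160 or m = −56

For a tangent, require d(centre, line) = r = 4.
|12·(−9) + 5·0 − m| / √169 = 4
|m − (−108)| = 4·13, so m = −56 or m = −160.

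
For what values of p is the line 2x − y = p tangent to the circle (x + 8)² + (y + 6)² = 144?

The line touches the circle iff its distance from (−8, −6) is 12:
|2·(−8) − 1·(−6) − p| / √5 = 12
|p − (−10)| = 12√5.

p = −10 ± 12√5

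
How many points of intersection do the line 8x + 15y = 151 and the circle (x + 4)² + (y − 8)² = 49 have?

2

Centre (−4, 8), r² = 49. Distance² from centre to line = (−63)²/289 = 3969/289.
Since d² < r², the line cuts the circle twice.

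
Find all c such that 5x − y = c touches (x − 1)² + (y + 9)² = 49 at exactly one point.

The line touches the circle iff its distance from (1, −9) is 7:
|5·1 − 1·(−9) − c| / √26 = 7
|c − (14)| = 7√26.

c = 14 ± 7√26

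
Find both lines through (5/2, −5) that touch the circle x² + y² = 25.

A line y − (−5) = m(x − (5/2)) is tangent when its distance from (0, 0) is 5:
[m·(−5/2) − (5)]² = 25(m² + 1)
3m² − 4m = 0, so m = 4/3 or m = 0.
With m = 4/3: 4x − 3y = 25. With m = 0: y = −5.

4x − 3y = 25 and y = −5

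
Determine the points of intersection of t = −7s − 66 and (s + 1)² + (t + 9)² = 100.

Express t = −7s − 66 and substitute into the circle:
50s² + 800s + 3150 = 0  ⟹  s² + 16s + 63 = 0
s = −7 or s = −9, giving (−7, −17) and (−9, −3).

(−9, −3) and (−7, −17)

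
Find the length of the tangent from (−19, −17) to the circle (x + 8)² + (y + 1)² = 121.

16

The centre is (−8, −1) and r = 11. The square of the distance from P to the centre is 121 + 256 = 377.
By the tangent–radius right angle, tangent length = √(|PO|² − r²) = √256 = 16.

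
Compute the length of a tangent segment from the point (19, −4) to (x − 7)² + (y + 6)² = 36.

The centre is (7, −6) and r = 6. The square of the distance from P to the centre is 144 + 4 = 148.
The tangent meets the radius at right angles, so tangent² = |PO|² − r² = 148 − 36 = 112.

4√7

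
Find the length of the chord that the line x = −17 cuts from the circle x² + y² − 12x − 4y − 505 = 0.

The line gives x = −17. Substituting into the circle:
y² − 4y − 12 = 0
y = 6 or y = −2, giving (−17, 6) and (−17, −2).
|(−17, 6) − (−17, −2)| = √((0)² + (8)²) = 8.

8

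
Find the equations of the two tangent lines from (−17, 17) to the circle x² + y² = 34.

5x + 3y = −34 and 3x + 5y = 34

A line y − (17) = m(x − (−17)) is tangent when its distance from (0, 0) is √34:
(17m − (−17))² = 34(m² + 1)
15m² + 34m + 15 = 0, so m = −5/3 or m = −3/5.
With m = −5/3: 5x + 3y = −34. With m = −3/5: 3x + 5y = 34.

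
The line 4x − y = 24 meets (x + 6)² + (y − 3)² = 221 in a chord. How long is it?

4√17

Express y = 4x − 24 and substitute into the circle:
17x² − 204x + 544 = 0  ⟹  x² − 12x + 32 = 0
x = 8 or x = 4, giving (8, 8) and (4, −8).
|(8, 8) − (4, −8)| = √((4)² + (16)²) = 4√17.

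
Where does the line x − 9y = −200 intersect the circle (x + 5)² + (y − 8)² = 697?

Express y = (200 + x)/9 and substitute into the circle:
82x² + 1066x − 38048 = 0  ⟹  x² + 13x − 464 = 0
x = 16 or x = −29, giving (16, 24) and (−29, 19).

(−29, 19) and (16, 24)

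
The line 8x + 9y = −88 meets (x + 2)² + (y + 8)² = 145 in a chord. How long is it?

2√145

Centre (−2, −8), r² = 145. Perpendicular distance d from centre to line = |0| / √145 = 0/√145.
Half the chord is √(r² − d²) = √(145), so the full chord is 2√145.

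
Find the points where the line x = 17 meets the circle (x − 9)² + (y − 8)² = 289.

(17, −7) and (17, 23)

The line gives x = 17. Substituting into the circle:
y² − 16y − 161 = 0
y = 23 or y = −7, giving (17, 23) and (17, −7).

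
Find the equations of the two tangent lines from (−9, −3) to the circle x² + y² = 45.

A line y − (−3) = m(x − (−9)) is tangent when its distance from (0, 0) is 3√5:
[m·(9) − (3)]² = 45(m² + 1)
2m² − 3m − 2 = 0, so m = −1/2 or m = 2.
With m = −1/2: x + 2y = −15. With m = 2: 2x − y = −15.

x + 2y = −15 and 2x − y = −15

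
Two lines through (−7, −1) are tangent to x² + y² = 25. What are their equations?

Let a tangent through (−7, −1) have slope m. Its distance from (0, 0) must equal 5:
(7m − (1))² = 25(m² + 1)
12m² − 7m − 12 = 0, so m = −3/4 or m = 4/3.
Through (−7, −1) these give 3x + 4y = −25 and 4x − 3y = −25.

3x + 4y = −25 and 4x − 3y = −25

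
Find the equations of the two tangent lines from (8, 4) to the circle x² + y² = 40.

Write the tangent as mx − y + (4 − m·(8)) = 0 and set its distance from the centre to 2√10:
[m·(−8) − (−4)]² = 40(m² + 1)
3m² − 8m − 3 = 0, so m = 3 or m = −1/3.
With m = 3: 3x − y = 20. With m = −1/3: x + 3y = 20.

3x − y = 20 and x + 3y = 20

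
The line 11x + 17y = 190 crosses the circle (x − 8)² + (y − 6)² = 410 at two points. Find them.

(−9, 17) and (25, −5)

Substitute y = (190 − 11x)/17:
410x² − 6560x − 92250 = 0  ⟹  x² − 16x − 225 = 0
x = 25 or x = −9, giving (25, −5) and (−9, 17).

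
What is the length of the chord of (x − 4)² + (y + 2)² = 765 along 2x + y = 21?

24√5

Centre (4, −2), r² = 765. Perpendicular distance d from centre to line = |−15| / √5 = 15/√5.
Chord = 2√(r² − d²) = 2·√(720) = 24√5.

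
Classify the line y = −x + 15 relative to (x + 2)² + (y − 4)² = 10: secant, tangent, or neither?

neither

d² = (1·(−2) + 1·4 − (15))²/2 = 169/2; r² = 10.
Since d² > r², the line lies outside the circle.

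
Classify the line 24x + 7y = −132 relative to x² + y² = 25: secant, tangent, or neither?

neither

Centre (0, 0), r² = 25. Distance² from centre to line = (132)²/625 = 17424/625.
Since d² > r², the line lies outside the circle.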